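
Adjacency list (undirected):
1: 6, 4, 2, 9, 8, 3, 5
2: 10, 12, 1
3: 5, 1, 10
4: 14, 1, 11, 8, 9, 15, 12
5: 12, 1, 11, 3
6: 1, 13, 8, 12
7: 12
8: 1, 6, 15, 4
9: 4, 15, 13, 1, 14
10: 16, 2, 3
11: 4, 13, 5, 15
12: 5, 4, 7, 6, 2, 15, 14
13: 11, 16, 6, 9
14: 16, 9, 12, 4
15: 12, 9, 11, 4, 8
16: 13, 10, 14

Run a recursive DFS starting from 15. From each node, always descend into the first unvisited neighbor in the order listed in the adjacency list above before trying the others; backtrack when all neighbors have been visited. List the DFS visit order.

15, 12, 5, 1, 6, 13, 11, 4, 14, 16, 10, 2, 3, 9, 8, 7

Visit 15
15 → 12
12 → 5
5 → 1
1 → 6
6 → 13
13 → 11
11 → 4
4 → 14
14 → 16
16 → 10
10 → 2
10 → 3
14 → 9
4 → 8
12 → 7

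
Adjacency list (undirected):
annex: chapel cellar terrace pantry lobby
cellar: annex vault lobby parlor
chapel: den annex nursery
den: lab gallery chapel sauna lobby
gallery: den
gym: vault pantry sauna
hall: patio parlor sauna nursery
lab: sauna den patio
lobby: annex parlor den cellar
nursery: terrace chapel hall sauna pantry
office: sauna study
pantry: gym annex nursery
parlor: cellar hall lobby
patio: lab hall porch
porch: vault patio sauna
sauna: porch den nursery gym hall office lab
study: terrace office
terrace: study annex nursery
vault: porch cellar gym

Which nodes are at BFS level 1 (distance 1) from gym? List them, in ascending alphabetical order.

pantry, sauna, vault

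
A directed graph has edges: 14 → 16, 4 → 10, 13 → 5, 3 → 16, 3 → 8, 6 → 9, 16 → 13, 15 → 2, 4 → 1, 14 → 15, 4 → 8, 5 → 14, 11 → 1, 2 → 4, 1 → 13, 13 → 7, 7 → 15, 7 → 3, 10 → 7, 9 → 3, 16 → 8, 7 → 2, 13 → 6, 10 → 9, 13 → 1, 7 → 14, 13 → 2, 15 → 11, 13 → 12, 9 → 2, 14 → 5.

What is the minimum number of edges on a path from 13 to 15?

2

Level 0: 13
Level 1: 1, 2, 5, 6, 7, 12
Level 2: 3, 4, 9, 14, 15
Level 3: 8, 10, 11, 16
15 first appears at level 2.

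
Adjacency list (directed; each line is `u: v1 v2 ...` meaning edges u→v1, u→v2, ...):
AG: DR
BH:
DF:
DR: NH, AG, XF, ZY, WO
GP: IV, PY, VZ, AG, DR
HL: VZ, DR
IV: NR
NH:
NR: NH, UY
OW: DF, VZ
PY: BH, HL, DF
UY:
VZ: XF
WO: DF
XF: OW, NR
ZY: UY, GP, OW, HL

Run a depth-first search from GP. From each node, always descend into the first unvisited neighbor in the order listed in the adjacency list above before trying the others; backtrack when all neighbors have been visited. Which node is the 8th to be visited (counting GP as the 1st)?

HL

Visit GP
GP → IV
IV → NR
NR → NH
NR → UY
GP → PY
PY → BH
PY → HL
HL → VZ
VZ → XF
XF → OW
OW → DF
HL → DR
DR → AG
DR → ZY
DR → WO

Visit order: GP, IV, NR, NH, UY, PY, BH, HL, VZ, XF, OW, DF, DR, AG, ZY, WO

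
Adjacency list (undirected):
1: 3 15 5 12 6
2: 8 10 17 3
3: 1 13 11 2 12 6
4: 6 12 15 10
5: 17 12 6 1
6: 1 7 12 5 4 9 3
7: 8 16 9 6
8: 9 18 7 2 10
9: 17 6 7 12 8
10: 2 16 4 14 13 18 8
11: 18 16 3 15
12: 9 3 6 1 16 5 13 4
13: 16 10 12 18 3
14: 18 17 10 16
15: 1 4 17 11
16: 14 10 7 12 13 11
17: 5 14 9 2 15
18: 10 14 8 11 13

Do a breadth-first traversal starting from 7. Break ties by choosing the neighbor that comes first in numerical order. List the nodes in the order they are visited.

Visit 7; enqueue 6, 8, 9, 16 → queue [6, 8, 9, 16]
Visit 6; enqueue 1, 3, 4, 5, 12 → queue [8, 9, 16, 1, 3, 4, 5, 12]
Visit 8; enqueue 2, 10, 18 → queue [9, 16, 1, 3, 4, 5, 12, 2, 10, 18]
Visit 9; enqueue 17 → queue [16, 1, 3, 4, 5, 12, 2, 10, 18, 17]
Visit 16; enqueue 11, 13, 14 → queue [1, 3, 4, 5, 12, 2, 10, 18, 17, 11, 13, 14]
Visit 1; enqueue 15 → queue [3, 4, 5, 12, 2, 10, 18, 17, 11, 13, 14, 15]
Visit 3 → queue [4, 5, 12, 2, 10, 18, 17, 11, 13, 14, 15]
Visit 4 → queue [5, 12, 2, 10, 18, 17, 11, 13, 14, 15]
Visit 5 → queue [12, 2, 10, 18, 17, 11, 13, 14, 15]
Visit 12 → queue [2, 10, 18, 17, 11, 13, 14, 15]
Visit 2 → queue [10, 18, 17, 11, 13, 14, 15]
Visit 10 → queue [18, 17, 11, 13, 14, 15]
Visit 18 → queue [17, 11, 13, 14, 15]
Visit 17 → queue [11, 13, 14, 15]
Visit 11 → queue [13, 14, 15]
Visit 13 → queue [14, 15]
Visit 14 → queue [15]
Visit 15 → queue []

7 → 6 → 8 → 9 → 16 → 1 → 3 → 4 → 5 → 12 → 2 → 10 → 18 → 17 → 11 → 13 → 14 → 15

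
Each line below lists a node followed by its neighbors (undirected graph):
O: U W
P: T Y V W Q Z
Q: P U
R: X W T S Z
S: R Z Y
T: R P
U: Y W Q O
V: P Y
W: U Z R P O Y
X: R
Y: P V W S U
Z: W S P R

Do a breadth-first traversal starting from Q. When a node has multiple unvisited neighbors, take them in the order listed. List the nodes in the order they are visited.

Q P U T Y V W Z O R S X

Visit Q; enqueue P, U → queue [P, U]
Visit P; enqueue T, Y, V, W, Z → queue [U, T, Y, V, W, Z]
Visit U; enqueue O → queue [T, Y, V, W, Z, O]
Visit T; enqueue R → queue [Y, V, W, Z, O, R]
Visit Y; enqueue S → queue [V, W, Z, O, R, S]
Visit V → queue [W, Z, O, R, S]
Visit W → queue [Z, O, R, S]
Visit Z → queue [O, R, S]
Visit O → queue [R, S]
Visit R; enqueue X → queue [S, X]
Visit S → queue [X]
Visit X → queue []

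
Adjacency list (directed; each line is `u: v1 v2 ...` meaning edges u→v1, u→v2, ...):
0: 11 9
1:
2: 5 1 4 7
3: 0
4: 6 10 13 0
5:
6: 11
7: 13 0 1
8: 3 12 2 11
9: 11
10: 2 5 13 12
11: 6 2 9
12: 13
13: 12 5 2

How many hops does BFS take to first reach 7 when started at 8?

2

Level 0: 8
Level 1: 2, 3, 11, 12
Level 2: 0, 1, 4, 5, 6, 7, 9, 13
Level 3: 10
7 first appears at level 2.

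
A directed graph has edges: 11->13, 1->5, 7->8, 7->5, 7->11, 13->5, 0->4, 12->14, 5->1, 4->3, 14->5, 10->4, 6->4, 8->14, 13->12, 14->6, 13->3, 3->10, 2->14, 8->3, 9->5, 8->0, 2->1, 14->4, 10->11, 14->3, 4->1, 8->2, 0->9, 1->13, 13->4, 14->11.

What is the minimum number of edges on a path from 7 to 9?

3

Level 0: 7
Level 1: 5, 8, 11
Level 2: 0, 1, 2, 3, 13, 14
Level 3: 4, 6, 9, 10, 12
9 first appears at level 3.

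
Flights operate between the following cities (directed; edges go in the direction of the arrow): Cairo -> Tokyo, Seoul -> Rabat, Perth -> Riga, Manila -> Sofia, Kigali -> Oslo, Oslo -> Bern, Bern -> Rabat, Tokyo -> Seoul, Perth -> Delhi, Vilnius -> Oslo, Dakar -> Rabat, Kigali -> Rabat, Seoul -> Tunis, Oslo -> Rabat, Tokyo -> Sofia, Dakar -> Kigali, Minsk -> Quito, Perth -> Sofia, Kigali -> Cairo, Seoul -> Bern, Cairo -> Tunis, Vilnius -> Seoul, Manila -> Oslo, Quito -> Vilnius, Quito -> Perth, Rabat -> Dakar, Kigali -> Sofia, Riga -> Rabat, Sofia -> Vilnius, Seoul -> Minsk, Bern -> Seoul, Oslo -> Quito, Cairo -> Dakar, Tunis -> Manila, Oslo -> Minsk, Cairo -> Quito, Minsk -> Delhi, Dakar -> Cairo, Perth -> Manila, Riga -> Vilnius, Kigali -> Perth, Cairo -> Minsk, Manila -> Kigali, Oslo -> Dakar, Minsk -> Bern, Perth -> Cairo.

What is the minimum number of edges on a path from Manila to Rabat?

Level 0: Manila
Level 1: Kigali, Oslo, Sofia
Level 2: Bern, Cairo, Dakar, Minsk, Perth, Quito, Rabat, Vilnius
Level 3: Delhi, Riga, Seoul, Tokyo, Tunis
Rabat first appears at level 2.

2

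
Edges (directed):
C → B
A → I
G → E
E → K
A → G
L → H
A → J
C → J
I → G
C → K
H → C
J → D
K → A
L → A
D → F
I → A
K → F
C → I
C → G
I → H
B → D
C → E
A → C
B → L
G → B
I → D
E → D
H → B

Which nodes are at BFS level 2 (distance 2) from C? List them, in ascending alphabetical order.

A, D, F, H, L

Level 0: C
Level 1: B, E, G, I, J, K
Level 2: A, D, F, H, L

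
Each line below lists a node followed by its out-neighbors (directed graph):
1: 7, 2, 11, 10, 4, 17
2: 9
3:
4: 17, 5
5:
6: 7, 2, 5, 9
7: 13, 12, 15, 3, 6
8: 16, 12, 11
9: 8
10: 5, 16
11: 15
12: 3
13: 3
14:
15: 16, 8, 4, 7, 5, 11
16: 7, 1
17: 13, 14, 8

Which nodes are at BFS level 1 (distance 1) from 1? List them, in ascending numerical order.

2, 4, 7, 10, 11, 17

Level 0: 1
Level 1: 2, 4, 7, 10, 11, 17
Level 2: 3, 5, 6, 8, 9, 12, 13, 14, 15, 16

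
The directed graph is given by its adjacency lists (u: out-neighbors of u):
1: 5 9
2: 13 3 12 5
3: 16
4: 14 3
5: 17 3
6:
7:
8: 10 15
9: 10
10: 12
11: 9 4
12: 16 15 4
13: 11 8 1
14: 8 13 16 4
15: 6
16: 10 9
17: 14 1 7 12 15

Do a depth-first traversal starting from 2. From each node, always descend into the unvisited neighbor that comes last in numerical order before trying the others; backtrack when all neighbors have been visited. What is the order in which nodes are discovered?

Visit 2
2 → 13
13 → 11
11 → 9
9 → 10
10 → 12
12 → 16
12 → 15
15 → 6
12 → 4
4 → 14
14 → 8
4 → 3
13 → 1
1 → 5
5 → 17
17 → 7

2, 13, 11, 9, 10, 12, 16, 15, 6, 4, 14, 8, 3, 1, 5, 17, 7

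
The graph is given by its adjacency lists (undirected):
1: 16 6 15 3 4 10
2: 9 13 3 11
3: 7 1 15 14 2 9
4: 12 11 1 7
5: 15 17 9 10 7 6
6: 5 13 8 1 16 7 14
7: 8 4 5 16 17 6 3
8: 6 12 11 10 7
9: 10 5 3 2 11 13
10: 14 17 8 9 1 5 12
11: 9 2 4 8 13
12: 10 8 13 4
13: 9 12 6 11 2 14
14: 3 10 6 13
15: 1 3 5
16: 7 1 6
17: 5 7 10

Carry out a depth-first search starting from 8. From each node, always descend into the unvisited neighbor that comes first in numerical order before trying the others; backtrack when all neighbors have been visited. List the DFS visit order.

Visit 8
8 → 6
6 → 1
1 → 3
3 → 2
2 → 9
9 → 5
5 → 7
7 → 4
4 → 11
11 → 13
13 → 12
12 → 10
10 → 14
10 → 17
7 → 16
5 → 15

8 → 6 → 1 → 3 → 2 → 9 → 5 → 7 → 4 → 11 → 13 → 12 → 10 → 14 → 17 → 16 → 15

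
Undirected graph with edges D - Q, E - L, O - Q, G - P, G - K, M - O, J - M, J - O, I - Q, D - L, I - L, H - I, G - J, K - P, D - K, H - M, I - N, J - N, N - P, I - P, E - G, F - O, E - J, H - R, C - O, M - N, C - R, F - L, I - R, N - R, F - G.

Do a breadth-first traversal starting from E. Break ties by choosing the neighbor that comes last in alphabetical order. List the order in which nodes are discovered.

Visit E; enqueue L, J, G → queue [L, J, G]
Visit L; enqueue I, F, D → queue [J, G, I, F, D]
Visit J; enqueue O, N, M → queue [G, I, F, D, O, N, M]
Visit G; enqueue P, K → queue [I, F, D, O, N, M, P, K]
Visit I; enqueue R, Q, H → queue [F, D, O, N, M, P, K, R, Q, H]
Visit F → queue [D, O, N, M, P, K, R, Q, H]
Visit D → queue [O, N, M, P, K, R, Q, H]
Visit O; enqueue C → queue [N, M, P, K, R, Q, H, C]
Visit N → queue [M, P, K, R, Q, H, C]
Visit M → queue [P, K, R, Q, H, C]
Visit P → queue [K, R, Q, H, C]
Visit K → queue [R, Q, H, C]
Visit R → queue [Q, H, C]
Visit Q → queue [H, C]
Visit H → queue [C]
Visit C → queue []

E -> L -> J -> G -> I -> F -> D -> O -> N -> M -> P -> K -> R -> Q -> H -> C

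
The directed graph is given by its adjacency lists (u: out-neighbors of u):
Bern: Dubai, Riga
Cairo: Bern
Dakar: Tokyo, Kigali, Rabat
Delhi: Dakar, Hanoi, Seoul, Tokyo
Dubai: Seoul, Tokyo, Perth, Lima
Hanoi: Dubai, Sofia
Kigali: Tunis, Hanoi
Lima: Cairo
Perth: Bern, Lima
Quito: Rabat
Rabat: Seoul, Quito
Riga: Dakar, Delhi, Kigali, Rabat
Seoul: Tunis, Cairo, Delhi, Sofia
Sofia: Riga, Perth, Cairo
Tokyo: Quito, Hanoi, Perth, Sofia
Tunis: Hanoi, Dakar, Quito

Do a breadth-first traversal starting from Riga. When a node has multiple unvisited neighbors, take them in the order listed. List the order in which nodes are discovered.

Visit Riga; enqueue Dakar, Delhi, Kigali, Rabat → queue [Dakar, Delhi, Kigali, Rabat]
Visit Dakar; enqueue Tokyo → queue [Delhi, Kigali, Rabat, Tokyo]
Visit Delhi; enqueue Hanoi, Seoul → queue [Kigali, Rabat, Tokyo, Hanoi, Seoul]
Visit Kigali; enqueue Tunis → queue [Rabat, Tokyo, Hanoi, Seoul, Tunis]
Visit Rabat; enqueue Quito → queue [Tokyo, Hanoi, Seoul, Tunis, Quito]
Visit Tokyo; enqueue Perth, Sofia → queue [Hanoi, Seoul, Tunis, Quito, Perth, Sofia]
Visit Hanoi; enqueue Dubai → queue [Seoul, Tunis, Quito, Perth, Sofia, Dubai]
Visit Seoul; enqueue Cairo → queue [Tunis, Quito, Perth, Sofia, Dubai, Cairo]
Visit Tunis → queue [Quito, Perth, Sofia, Dubai, Cairo]
Visit Quito → queue [Perth, Sofia, Dubai, Cairo]
Visit Perth; enqueue Bern, Lima → queue [Sofia, Dubai, Cairo, Bern, Lima]
Visit Sofia → queue [Dubai, Cairo, Bern, Lima]
Visit Dubai → queue [Cairo, Bern, Lima]
Visit Cairo → queue [Bern, Lima]
Visit Bern → queue [Lima]
Visit Lima → queue []

Riga -> Dakar -> Delhi -> Kigali -> Rabat -> Tokyo -> Hanoi -> Seoul -> Tunis -> Quito -> Perth -> Sofia -> Dubai -> Cairo -> Bern -> Lima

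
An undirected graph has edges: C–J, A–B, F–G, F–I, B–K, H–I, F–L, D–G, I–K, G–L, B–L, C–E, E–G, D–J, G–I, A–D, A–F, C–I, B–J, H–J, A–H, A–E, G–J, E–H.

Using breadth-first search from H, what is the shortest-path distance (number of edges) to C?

2

Level 0: H
Level 1: A, E, I, J
Level 2: B, C, D, F, G, K
Level 3: L
C first appears at level 2.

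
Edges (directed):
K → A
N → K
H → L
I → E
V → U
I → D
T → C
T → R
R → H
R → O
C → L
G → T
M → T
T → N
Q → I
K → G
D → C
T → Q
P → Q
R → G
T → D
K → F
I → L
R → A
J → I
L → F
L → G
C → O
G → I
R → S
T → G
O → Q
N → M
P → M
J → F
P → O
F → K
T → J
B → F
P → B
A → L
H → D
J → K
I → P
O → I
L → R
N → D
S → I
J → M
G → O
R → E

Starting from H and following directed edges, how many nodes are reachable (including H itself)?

20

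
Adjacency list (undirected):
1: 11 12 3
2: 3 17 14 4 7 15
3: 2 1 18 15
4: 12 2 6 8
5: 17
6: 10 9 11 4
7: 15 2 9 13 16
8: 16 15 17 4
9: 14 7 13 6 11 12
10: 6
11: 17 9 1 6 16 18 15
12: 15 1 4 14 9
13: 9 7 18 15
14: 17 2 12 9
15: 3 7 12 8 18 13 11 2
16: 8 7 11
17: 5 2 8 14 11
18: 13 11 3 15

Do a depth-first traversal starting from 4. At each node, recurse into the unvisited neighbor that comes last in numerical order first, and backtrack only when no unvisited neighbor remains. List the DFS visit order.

4 -> 12 -> 15 -> 18 -> 13 -> 9 -> 14 -> 17 -> 11 -> 16 -> 8 -> 7 -> 2 -> 3 -> 1 -> 6 -> 10 -> 5

Visit 4
4 → 12
12 → 15
15 → 18
18 → 13
13 → 9
9 → 14
14 → 17
17 → 11
11 → 16
16 → 8
16 → 7
7 → 2
2 → 3
3 → 1
11 → 6
6 → 10
17 → 5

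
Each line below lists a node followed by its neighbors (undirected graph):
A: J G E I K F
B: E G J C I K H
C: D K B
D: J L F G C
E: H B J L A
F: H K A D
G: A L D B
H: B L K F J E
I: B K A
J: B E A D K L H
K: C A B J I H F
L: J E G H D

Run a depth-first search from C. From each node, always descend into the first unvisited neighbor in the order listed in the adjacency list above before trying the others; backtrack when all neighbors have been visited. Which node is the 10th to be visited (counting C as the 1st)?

Visit C
C → D
D → J
J → B
B → E
E → H
H → L
L → G
G → A
A → I
I → K
K → F

Visit order: C, D, J, B, E, H, L, G, A, I, K, F

I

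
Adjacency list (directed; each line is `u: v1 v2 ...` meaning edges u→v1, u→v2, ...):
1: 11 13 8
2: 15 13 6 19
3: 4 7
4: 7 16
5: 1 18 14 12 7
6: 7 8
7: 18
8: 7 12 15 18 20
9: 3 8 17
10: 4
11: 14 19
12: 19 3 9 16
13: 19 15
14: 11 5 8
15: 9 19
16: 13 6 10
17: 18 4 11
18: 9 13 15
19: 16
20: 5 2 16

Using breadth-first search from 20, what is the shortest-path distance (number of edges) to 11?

Level 0: 20
Level 1: 2, 5, 16
Level 2: 1, 6, 7, 10, 12, 13, 14, 15, 18, 19
Level 3: 3, 4, 8, 9, 11
Level 4: 17
11 first appears at level 3.

3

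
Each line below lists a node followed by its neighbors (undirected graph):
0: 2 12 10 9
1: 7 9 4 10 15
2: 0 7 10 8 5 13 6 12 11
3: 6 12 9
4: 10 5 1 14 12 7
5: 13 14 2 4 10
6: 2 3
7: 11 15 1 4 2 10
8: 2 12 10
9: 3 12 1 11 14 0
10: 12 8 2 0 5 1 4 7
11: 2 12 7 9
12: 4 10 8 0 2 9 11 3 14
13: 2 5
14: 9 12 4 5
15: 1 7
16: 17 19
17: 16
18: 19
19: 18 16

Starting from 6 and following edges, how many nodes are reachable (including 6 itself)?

16

BFS from 6 visits: 6, 2, 3, 0, 7, 10, 8, 5, 13, 12, 11, 9, 15, 1, 4, 14
Reachable nodes: 16 of 20 total.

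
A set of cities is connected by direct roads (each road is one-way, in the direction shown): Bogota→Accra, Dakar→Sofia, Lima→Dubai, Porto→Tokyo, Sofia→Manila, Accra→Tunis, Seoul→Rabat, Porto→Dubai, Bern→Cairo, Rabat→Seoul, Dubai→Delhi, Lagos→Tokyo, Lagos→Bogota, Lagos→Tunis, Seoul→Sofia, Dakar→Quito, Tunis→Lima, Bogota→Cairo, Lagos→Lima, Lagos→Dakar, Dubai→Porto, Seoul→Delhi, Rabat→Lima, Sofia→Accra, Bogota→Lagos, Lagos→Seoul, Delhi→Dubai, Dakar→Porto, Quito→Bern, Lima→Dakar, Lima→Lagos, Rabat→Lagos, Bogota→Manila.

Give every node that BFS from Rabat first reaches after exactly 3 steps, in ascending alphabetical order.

Accra, Cairo, Manila, Porto, Quito

Level 0: Rabat
Level 1: Lagos, Lima, Seoul
Level 2: Bogota, Dakar, Delhi, Dubai, Sofia, Tokyo, Tunis
Level 3: Accra, Cairo, Manila, Porto, Quito
Level 4: Bern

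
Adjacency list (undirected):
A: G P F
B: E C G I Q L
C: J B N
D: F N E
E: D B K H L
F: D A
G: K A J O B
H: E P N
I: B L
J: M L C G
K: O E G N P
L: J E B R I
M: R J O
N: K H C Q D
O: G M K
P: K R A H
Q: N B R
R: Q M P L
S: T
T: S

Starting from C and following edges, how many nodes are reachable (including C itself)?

BFS from C visits: C, J, B, N, M, L, G, E, I, Q, K, H, D, R, O, A, P, F
Reachable nodes: 18 of 20 total.

18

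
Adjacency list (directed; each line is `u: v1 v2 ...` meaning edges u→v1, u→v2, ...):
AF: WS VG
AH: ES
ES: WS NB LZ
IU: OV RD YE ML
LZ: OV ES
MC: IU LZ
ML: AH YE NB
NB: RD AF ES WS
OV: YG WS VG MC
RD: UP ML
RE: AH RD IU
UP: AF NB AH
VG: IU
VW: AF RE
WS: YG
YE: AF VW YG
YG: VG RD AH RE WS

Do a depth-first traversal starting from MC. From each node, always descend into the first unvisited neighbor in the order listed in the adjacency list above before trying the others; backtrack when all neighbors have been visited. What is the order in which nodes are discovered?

MC -> IU -> OV -> YG -> VG -> RD -> UP -> AF -> WS -> NB -> ES -> LZ -> AH -> ML -> YE -> VW -> RE

Visit MC
MC → IU
IU → OV
OV → YG
YG → VG
YG → RD
RD → UP
UP → AF
AF → WS
UP → NB
NB → ES
ES → LZ
UP → AH
RD → ML
ML → YE
YE → VW
VW → RE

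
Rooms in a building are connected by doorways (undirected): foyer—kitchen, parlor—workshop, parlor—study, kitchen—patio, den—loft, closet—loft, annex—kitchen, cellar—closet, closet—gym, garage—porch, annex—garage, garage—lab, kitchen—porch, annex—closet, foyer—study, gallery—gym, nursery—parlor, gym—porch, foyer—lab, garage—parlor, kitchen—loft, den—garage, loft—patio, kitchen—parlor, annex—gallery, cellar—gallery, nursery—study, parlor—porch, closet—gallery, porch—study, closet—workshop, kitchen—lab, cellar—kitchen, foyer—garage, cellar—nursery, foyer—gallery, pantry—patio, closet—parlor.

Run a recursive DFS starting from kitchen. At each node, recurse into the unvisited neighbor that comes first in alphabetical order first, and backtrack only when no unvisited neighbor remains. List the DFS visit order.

kitchen, annex, closet, cellar, gallery, foyer, garage, den, loft, patio, pantry, lab, parlor, nursery, study, porch, gym, workshop

Visit kitchen
kitchen → annex
annex → closet
closet → cellar
cellar → gallery
gallery → foyer
foyer → garage
garage → den
den → loft
loft → patio
patio → pantry
garage → lab
garage → parlor
parlor → nursery
nursery → study
study → porch
porch → gym
parlor → workshop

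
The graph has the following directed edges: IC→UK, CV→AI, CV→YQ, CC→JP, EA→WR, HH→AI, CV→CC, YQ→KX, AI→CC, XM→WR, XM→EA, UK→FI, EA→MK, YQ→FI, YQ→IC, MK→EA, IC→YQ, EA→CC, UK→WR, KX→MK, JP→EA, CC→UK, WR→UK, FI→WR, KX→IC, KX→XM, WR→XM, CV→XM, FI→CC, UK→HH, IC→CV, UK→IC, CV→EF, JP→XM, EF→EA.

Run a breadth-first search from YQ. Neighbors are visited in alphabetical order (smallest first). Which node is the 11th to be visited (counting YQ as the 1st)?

Visit YQ; enqueue FI, IC, KX → queue [FI, IC, KX]
Visit FI; enqueue CC, WR → queue [IC, KX, CC, WR]
Visit IC; enqueue CV, UK → queue [KX, CC, WR, CV, UK]
Visit KX; enqueue MK, XM → queue [CC, WR, CV, UK, MK, XM]
Visit CC; enqueue JP → queue [WR, CV, UK, MK, XM, JP]
Visit WR → queue [CV, UK, MK, XM, JP]
Visit CV; enqueue AI, EF → queue [UK, MK, XM, JP, AI, EF]
Visit UK; enqueue HH → queue [MK, XM, JP, AI, EF, HH]
Visit MK; enqueue EA → queue [XM, JP, AI, EF, HH, EA]
Visit XM → queue [JP, AI, EF, HH, EA]
Visit JP → queue [AI, EF, HH, EA]
Visit AI → queue [EF, HH, EA]
Visit EF → queue [HH, EA]
Visit HH → queue [EA]
Visit EA → queue []

Visit order: YQ, FI, IC, KX, CC, WR, CV, UK, MK, XM, JP, AI, EF, HH, EA

JP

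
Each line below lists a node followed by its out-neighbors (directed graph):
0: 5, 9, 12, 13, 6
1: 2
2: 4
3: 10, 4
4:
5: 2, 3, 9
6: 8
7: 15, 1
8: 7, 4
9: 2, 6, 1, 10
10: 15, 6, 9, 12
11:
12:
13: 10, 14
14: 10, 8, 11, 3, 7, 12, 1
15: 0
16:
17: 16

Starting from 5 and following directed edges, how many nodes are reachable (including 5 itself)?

16

BFS from 5 visits: 5, 2, 3, 9, 4, 10, 6, 1, 15, 12, 8, 0, 7, 13, 14, 11
Reachable nodes: 16 of 18 total.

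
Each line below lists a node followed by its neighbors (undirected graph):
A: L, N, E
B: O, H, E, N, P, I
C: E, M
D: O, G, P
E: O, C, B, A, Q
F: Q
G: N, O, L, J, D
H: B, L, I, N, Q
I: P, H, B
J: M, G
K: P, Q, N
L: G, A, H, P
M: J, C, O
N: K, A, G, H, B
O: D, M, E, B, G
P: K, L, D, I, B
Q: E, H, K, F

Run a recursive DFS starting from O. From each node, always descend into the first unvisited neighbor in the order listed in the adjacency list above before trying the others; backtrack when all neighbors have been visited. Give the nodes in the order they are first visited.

O → D → G → N → K → P → L → A → E → C → M → J → B → H → I → Q → F

Visit O
O → D
D → G
G → N
N → K
K → P
P → L
L → A
A → E
E → C
C → M
M → J
E → B
B → H
H → I
H → Q
Q → F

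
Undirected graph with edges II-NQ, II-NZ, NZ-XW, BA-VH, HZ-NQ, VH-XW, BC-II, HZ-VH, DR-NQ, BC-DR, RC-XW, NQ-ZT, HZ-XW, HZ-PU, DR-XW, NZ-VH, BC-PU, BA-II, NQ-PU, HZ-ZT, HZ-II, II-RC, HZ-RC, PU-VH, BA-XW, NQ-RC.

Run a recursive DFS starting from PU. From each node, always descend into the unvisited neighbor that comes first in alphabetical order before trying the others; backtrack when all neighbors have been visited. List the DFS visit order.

Visit PU
PU → BC
BC → DR
DR → NQ
NQ → HZ
HZ → II
II → BA
BA → VH
VH → NZ
NZ → XW
XW → RC
HZ → ZT

PU, BC, DR, NQ, HZ, II, BA, VH, NZ, XW, RC, ZT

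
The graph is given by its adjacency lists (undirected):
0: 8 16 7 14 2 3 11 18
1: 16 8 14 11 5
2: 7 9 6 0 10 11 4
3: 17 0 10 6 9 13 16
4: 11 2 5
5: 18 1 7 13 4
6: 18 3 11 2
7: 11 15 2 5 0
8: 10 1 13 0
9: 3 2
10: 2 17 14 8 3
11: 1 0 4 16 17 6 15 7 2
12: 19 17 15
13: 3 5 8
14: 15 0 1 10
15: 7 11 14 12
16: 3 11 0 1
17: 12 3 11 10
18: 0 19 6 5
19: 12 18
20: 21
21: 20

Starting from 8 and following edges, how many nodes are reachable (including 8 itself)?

BFS from 8 visits: 8, 10, 1, 13, 0, 2, 17, 14, 3, 16, 11, 5, 7, 18, 9, 6, 4, 12, 15, 19
Reachable nodes: 20 of 22 total.

20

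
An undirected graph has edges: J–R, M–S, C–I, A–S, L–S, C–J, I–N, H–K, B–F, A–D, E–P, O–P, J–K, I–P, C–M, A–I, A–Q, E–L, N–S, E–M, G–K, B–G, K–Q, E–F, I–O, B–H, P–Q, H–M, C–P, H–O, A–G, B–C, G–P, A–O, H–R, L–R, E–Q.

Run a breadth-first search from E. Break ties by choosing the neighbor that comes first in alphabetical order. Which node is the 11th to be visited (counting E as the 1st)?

H

Visit E; enqueue F, L, M, P, Q → queue [F, L, M, P, Q]
Visit F; enqueue B → queue [L, M, P, Q, B]
Visit L; enqueue R, S → queue [M, P, Q, B, R, S]
Visit M; enqueue C, H → queue [P, Q, B, R, S, C, H]
Visit P; enqueue G, I, O → queue [Q, B, R, S, C, H, G, I, O]
Visit Q; enqueue A, K → queue [B, R, S, C, H, G, I, O, A, K]
Visit B → queue [R, S, C, H, G, I, O, A, K]
Visit R; enqueue J → queue [S, C, H, G, I, O, A, K, J]
Visit S; enqueue N → queue [C, H, G, I, O, A, K, J, N]
Visit C → queue [H, G, I, O, A, K, J, N]
Visit H → queue [G, I, O, A, K, J, N]
Visit G → queue [I, O, A, K, J, N]
Visit I → queue [O, A, K, J, N]
Visit O → queue [A, K, J, N]
Visit A; enqueue D → queue [K, J, N, D]
Visit K → queue [J, N, D]
Visit J → queue [N, D]
Visit N → queue [D]
Visit D → queue []

Visit order: E, F, L, M, P, Q, B, R, S, C, H, G, I, O, A, K, J, N, D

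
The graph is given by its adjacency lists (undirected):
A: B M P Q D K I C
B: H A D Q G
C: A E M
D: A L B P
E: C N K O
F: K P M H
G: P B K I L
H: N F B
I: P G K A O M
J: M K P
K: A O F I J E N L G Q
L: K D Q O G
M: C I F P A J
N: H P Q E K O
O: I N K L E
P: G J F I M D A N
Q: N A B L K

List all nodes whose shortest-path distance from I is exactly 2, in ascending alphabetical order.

B, C, D, E, F, J, L, N, Q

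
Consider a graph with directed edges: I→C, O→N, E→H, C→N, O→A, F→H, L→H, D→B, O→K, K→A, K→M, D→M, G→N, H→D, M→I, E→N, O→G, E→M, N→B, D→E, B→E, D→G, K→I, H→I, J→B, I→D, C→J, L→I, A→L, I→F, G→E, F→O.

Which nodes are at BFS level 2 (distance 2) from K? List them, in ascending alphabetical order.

Level 0: K
Level 1: A, I, M
Level 2: C, D, F, L
Level 3: B, E, G, H, J, N, O

C, D, F, L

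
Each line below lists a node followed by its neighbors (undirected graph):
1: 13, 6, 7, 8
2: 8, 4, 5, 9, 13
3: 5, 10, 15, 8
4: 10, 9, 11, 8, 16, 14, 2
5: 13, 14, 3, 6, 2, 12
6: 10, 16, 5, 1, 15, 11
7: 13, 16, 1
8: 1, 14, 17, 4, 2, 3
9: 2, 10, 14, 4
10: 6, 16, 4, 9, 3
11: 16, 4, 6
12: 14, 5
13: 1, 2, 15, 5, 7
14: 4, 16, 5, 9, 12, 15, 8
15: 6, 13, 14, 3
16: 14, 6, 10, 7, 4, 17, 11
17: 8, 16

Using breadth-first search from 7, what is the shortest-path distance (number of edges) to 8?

2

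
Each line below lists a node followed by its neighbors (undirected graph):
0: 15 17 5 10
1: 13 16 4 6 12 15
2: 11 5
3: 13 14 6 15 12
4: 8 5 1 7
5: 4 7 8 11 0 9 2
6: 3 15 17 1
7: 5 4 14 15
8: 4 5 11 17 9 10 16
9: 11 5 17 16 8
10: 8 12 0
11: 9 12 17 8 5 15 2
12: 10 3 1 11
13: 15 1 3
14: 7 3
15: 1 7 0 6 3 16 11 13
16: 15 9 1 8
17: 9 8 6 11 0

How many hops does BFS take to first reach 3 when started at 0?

2

Level 0: 0
Level 1: 5, 10, 15, 17
Level 2: 1, 2, 3, 4, 6, 7, 8, 9, 11, 12, 13, 16
Level 3: 14
3 first appears at level 2.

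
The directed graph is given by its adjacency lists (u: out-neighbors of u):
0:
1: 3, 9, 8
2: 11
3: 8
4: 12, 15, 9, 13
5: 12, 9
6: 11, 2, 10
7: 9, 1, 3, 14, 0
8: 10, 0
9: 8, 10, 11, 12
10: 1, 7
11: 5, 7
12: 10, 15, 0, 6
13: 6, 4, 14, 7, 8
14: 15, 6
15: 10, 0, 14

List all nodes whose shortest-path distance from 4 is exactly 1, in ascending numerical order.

9, 12, 13, 15

Level 0: 4
Level 1: 9, 12, 13, 15
Level 2: 0, 6, 7, 8, 10, 11, 14
Level 3: 1, 2, 3, 5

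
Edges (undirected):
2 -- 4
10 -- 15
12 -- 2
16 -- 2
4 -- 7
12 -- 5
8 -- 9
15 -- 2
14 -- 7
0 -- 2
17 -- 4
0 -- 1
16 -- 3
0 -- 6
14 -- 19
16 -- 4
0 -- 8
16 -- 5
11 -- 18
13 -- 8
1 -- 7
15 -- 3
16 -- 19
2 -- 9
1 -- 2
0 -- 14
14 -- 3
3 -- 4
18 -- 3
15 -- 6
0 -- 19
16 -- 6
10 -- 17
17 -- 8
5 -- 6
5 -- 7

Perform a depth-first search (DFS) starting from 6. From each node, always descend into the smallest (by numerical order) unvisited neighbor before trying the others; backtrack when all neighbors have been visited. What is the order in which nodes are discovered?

Visit 6
6 → 0
0 → 1
1 → 2
2 → 4
4 → 3
3 → 14
14 → 7
7 → 5
5 → 12
5 → 16
16 → 19
3 → 15
15 → 10
10 → 17
17 → 8
8 → 9
8 → 13
3 → 18
18 → 11

6 → 0 → 1 → 2 → 4 → 3 → 14 → 7 → 5 → 12 → 16 → 19 → 15 → 10 → 17 → 8 → 9 → 13 → 18 → 11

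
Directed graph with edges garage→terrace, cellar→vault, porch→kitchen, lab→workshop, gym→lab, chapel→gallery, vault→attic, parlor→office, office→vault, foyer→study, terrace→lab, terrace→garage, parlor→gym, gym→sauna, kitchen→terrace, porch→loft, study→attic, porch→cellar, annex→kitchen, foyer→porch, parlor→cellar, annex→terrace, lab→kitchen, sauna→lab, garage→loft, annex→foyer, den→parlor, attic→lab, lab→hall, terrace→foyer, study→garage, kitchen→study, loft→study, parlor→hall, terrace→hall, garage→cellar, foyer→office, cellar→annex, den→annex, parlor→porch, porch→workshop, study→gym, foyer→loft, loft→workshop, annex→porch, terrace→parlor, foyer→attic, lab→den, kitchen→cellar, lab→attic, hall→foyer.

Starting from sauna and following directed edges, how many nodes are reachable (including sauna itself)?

19

BFS from sauna visits: sauna, lab, attic, den, hall, kitchen, workshop, annex, parlor, foyer, cellar, study, terrace, porch, gym, office, loft, vault, garage
Reachable nodes: 19 of 21 total.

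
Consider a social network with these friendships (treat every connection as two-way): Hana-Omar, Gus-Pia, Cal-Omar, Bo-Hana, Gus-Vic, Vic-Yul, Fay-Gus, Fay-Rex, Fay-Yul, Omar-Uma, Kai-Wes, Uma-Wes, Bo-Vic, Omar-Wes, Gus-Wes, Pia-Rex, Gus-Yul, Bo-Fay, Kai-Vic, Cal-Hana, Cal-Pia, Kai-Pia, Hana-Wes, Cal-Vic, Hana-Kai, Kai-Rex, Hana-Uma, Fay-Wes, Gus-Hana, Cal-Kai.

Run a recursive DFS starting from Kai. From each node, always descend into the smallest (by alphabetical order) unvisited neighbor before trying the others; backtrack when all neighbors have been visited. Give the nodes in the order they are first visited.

Kai -> Cal -> Hana -> Bo -> Fay -> Gus -> Pia -> Rex -> Vic -> Yul -> Wes -> Omar -> Uma

Visit Kai
Kai → Cal
Cal → Hana
Hana → Bo
Bo → Fay
Fay → Gus
Gus → Pia
Pia → Rex
Gus → Vic
Vic → Yul
Gus → Wes
Wes → Omar
Omar → Uma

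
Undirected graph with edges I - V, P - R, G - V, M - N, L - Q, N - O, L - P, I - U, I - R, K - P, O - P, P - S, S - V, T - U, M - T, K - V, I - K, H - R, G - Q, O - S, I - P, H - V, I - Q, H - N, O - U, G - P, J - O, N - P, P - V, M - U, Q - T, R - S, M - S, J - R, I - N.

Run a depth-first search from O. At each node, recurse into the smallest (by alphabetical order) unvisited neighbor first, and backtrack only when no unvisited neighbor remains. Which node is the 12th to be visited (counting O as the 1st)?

T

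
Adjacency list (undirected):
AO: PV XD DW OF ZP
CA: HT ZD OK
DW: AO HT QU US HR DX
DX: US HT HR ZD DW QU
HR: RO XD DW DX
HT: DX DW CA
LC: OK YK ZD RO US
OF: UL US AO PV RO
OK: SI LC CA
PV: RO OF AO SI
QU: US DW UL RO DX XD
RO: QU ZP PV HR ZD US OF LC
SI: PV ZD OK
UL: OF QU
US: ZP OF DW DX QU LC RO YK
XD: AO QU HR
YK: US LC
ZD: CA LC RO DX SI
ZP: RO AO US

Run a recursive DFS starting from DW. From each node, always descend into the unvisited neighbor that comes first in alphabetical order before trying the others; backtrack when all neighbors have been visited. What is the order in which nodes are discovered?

DW -> AO -> OF -> PV -> RO -> HR -> DX -> HT -> CA -> OK -> LC -> US -> QU -> UL -> XD -> YK -> ZP -> ZD -> SI

Visit DW
DW → AO
AO → OF
OF → PV
PV → RO
RO → HR
HR → DX
DX → HT
HT → CA
CA → OK
OK → LC
LC → US
US → QU
QU → UL
QU → XD
US → YK
US → ZP
LC → ZD
ZD → SI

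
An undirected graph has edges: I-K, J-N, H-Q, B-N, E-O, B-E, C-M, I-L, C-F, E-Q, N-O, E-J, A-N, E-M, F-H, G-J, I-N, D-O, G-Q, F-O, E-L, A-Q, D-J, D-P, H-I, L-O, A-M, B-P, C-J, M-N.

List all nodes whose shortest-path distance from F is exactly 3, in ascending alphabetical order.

A, B, G, K, P

Level 0: F
Level 1: C, H, O
Level 2: D, E, I, J, L, M, N, Q
Level 3: A, B, G, K, P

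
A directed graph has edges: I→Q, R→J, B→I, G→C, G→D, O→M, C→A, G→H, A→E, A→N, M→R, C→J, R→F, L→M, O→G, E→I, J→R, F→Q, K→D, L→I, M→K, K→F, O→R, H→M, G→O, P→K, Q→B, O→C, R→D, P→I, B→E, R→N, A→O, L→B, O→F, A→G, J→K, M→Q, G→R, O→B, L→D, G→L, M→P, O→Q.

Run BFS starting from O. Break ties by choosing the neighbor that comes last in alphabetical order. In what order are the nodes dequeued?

O → R → Q → M → G → F → C → B → N → J → D → P → K → L → H → A → I → E

Visit O; enqueue R, Q, M, G, F, C, B → queue [R, Q, M, G, F, C, B]
Visit R; enqueue N, J, D → queue [Q, M, G, F, C, B, N, J, D]
Visit Q → queue [M, G, F, C, B, N, J, D]
Visit M; enqueue P, K → queue [G, F, C, B, N, J, D, P, K]
Visit G; enqueue L, H → queue [F, C, B, N, J, D, P, K, L, H]
Visit F → queue [C, B, N, J, D, P, K, L, H]
Visit C; enqueue A → queue [B, N, J, D, P, K, L, H, A]
Visit B; enqueue I, E → queue [N, J, D, P, K, L, H, A, I, E]
Visit N → queue [J, D, P, K, L, H, A, I, E]
Visit J → queue [D, P, K, L, H, A, I, E]
Visit D → queue [P, K, L, H, A, I, E]
Visit P → queue [K, L, H, A, I, E]
Visit K → queue [L, H, A, I, E]
Visit L → queue [H, A, I, E]
Visit H → queue [A, I, E]
Visit A → queue [I, E]
Visit I → queue [E]
Visit E → queue []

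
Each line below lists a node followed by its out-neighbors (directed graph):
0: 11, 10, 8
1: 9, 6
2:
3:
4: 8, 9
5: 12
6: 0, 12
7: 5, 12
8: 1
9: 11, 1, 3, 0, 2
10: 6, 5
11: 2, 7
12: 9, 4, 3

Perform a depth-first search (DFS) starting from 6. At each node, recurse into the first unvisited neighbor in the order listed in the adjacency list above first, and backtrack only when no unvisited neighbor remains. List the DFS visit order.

6, 0, 11, 2, 7, 5, 12, 9, 1, 3, 4, 8, 10

Visit 6
6 → 0
0 → 11
11 → 2
11 → 7
7 → 5
5 → 12
12 → 9
9 → 1
9 → 3
12 → 4
4 → 8
0 → 10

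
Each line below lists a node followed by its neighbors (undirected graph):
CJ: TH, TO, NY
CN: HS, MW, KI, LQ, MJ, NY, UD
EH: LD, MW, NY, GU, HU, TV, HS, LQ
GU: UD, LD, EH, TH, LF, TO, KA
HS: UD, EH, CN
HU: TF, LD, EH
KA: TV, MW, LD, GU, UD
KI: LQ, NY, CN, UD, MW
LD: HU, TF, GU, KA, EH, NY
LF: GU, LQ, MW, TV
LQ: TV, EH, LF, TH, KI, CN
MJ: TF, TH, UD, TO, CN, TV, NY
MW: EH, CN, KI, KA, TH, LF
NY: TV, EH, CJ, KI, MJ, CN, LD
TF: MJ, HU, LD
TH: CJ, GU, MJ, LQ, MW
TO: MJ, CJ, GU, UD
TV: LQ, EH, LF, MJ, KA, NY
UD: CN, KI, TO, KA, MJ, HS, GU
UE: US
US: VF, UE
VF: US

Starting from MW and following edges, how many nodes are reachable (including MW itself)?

19

BFS from MW visits: MW, EH, CN, KI, KA, TH, LF, LD, NY, GU, HU, TV, HS, LQ, MJ, UD, CJ, TF, TO
Reachable nodes: 19 of 22 total.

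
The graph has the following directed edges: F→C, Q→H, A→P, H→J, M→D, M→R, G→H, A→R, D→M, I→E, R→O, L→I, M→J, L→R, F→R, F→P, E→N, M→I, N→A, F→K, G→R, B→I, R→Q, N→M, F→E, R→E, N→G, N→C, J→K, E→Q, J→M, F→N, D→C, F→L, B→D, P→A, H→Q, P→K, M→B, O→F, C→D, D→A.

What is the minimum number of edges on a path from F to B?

Level 0: F
Level 1: C, E, K, L, N, P, R
Level 2: A, D, G, I, M, O, Q
Level 3: B, H, J
B first appears at level 3.

3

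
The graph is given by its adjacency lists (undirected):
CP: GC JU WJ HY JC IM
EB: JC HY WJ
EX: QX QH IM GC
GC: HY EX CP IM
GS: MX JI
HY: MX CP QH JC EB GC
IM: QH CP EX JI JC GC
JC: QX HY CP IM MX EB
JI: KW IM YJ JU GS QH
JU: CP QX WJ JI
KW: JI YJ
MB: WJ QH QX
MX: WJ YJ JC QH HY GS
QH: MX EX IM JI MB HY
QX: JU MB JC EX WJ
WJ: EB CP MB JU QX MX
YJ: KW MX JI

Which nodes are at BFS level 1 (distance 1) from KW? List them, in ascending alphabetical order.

JI, YJ

Level 0: KW
Level 1: JI, YJ
Level 2: GS, IM, JU, MX, QH
Level 3: CP, EX, GC, HY, JC, MB, QX, WJ
Level 4: EB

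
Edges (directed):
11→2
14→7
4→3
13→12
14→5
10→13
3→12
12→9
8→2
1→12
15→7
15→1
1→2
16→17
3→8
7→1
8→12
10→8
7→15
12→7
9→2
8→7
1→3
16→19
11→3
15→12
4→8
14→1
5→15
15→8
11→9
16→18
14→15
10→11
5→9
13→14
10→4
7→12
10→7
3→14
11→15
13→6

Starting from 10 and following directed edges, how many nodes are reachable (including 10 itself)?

15

BFS from 10 visits: 10, 13, 11, 8, 7, 4, 14, 12, 6, 15, 9, 3, 2, 1, 5
Reachable nodes: 15 of 19 total.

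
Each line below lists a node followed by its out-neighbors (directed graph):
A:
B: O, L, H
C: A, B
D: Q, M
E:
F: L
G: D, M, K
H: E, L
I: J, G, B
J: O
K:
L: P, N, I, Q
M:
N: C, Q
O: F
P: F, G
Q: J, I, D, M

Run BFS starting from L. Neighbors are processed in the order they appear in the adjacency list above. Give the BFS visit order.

Visit L; enqueue P, N, I, Q → queue [P, N, I, Q]
Visit P; enqueue F, G → queue [N, I, Q, F, G]
Visit N; enqueue C → queue [I, Q, F, G, C]
Visit I; enqueue J, B → queue [Q, F, G, C, J, B]
Visit Q; enqueue D, M → queue [F, G, C, J, B, D, M]
Visit F → queue [G, C, J, B, D, M]
Visit G; enqueue K → queue [C, J, B, D, M, K]
Visit C; enqueue A → queue [J, B, D, M, K, A]
Visit J; enqueue O → queue [B, D, M, K, A, O]
Visit B; enqueue H → queue [D, M, K, A, O, H]
Visit D → queue [M, K, A, O, H]
Visit M → queue [K, A, O, H]
Visit K → queue [A, O, H]
Visit A → queue [O, H]
Visit O → queue [H]
Visit H; enqueue E → queue [E]
Visit E → queue []

L -> P -> N -> I -> Q -> F -> G -> C -> J -> B -> D -> M -> K -> A -> O -> H -> E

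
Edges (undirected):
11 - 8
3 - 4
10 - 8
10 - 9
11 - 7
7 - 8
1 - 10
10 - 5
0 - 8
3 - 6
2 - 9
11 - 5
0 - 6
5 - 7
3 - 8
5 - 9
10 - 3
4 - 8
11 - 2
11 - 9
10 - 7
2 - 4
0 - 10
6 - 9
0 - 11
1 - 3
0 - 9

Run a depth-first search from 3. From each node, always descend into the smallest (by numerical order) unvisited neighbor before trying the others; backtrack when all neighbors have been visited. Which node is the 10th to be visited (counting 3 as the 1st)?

7

Visit 3
3 → 1
1 → 10
10 → 0
0 → 6
6 → 9
9 → 2
2 → 4
4 → 8
8 → 7
7 → 5
5 → 11

Visit order: 3, 1, 10, 0, 6, 9, 2, 4, 8, 7, 5, 11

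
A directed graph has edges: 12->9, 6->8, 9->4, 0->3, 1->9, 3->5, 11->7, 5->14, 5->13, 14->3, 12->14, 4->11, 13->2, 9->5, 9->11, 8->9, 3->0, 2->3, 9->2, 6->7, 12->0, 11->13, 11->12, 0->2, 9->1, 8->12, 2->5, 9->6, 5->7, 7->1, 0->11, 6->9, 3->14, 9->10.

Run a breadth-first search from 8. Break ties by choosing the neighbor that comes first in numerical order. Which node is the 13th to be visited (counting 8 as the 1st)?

Visit 8; enqueue 9, 12 → queue [9, 12]
Visit 9; enqueue 1, 2, 4, 5, 6, 10, 11 → queue [12, 1, 2, 4, 5, 6, 10, 11]
Visit 12; enqueue 0, 14 → queue [1, 2, 4, 5, 6, 10, 11, 0, 14]
Visit 1 → queue [2, 4, 5, 6, 10, 11, 0, 14]
Visit 2; enqueue 3 → queue [4, 5, 6, 10, 11, 0, 14, 3]
Visit 4 → queue [5, 6, 10, 11, 0, 14, 3]
Visit 5; enqueue 7, 13 → queue [6, 10, 11, 0, 14, 3, 7, 13]
Visit 6 → queue [10, 11, 0, 14, 3, 7, 13]
Visit 10 → queue [11, 0, 14, 3, 7, 13]
Visit 11 → queue [0, 14, 3, 7, 13]
Visit 0 → queue [14, 3, 7, 13]
Visit 14 → queue [3, 7, 13]
Visit 3 → queue [7, 13]
Visit 7 → queue [13]
Visit 13 → queue []

Visit order: 8, 9, 12, 1, 2, 4, 5, 6, 10, 11, 0, 14, 3, 7, 13

3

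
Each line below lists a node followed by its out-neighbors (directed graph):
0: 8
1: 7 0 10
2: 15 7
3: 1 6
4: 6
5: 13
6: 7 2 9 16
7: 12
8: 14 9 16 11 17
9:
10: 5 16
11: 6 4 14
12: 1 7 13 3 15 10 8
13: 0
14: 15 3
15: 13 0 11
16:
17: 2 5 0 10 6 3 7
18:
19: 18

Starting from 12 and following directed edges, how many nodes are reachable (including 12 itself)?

18

BFS from 12 visits: 12, 1, 3, 7, 8, 10, 13, 15, 0, 6, 9, 11, 14, 16, 17, 5, 2, 4
Reachable nodes: 18 of 20 total.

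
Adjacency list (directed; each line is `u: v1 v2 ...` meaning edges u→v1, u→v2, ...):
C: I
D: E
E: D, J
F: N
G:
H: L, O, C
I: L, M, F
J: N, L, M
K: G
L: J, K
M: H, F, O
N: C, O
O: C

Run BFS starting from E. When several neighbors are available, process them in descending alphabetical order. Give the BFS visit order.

Visit E; enqueue J, D → queue [J, D]
Visit J; enqueue N, M, L → queue [D, N, M, L]
Visit D → queue [N, M, L]
Visit N; enqueue O, C → queue [M, L, O, C]
Visit M; enqueue H, F → queue [L, O, C, H, F]
Visit L; enqueue K → queue [O, C, H, F, K]
Visit O → queue [C, H, F, K]
Visit C; enqueue I → queue [H, F, K, I]
Visit H → queue [F, K, I]
Visit F → queue [K, I]
Visit K; enqueue G → queue [I, G]
Visit I → queue [G]
Visit G → queue []

E J D N M L O C H F K I G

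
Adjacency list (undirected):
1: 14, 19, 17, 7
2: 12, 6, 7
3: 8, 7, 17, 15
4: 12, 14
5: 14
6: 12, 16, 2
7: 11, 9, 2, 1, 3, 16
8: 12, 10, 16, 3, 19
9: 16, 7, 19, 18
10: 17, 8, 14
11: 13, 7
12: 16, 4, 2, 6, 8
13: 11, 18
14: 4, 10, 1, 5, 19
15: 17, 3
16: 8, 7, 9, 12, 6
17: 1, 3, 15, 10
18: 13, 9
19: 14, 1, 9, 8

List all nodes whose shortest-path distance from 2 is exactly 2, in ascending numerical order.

Level 0: 2
Level 1: 6, 7, 12
Level 2: 1, 3, 4, 8, 9, 11, 16
Level 3: 10, 13, 14, 15, 17, 18, 19
Level 4: 5

1, 3, 4, 8, 9, 11, 16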